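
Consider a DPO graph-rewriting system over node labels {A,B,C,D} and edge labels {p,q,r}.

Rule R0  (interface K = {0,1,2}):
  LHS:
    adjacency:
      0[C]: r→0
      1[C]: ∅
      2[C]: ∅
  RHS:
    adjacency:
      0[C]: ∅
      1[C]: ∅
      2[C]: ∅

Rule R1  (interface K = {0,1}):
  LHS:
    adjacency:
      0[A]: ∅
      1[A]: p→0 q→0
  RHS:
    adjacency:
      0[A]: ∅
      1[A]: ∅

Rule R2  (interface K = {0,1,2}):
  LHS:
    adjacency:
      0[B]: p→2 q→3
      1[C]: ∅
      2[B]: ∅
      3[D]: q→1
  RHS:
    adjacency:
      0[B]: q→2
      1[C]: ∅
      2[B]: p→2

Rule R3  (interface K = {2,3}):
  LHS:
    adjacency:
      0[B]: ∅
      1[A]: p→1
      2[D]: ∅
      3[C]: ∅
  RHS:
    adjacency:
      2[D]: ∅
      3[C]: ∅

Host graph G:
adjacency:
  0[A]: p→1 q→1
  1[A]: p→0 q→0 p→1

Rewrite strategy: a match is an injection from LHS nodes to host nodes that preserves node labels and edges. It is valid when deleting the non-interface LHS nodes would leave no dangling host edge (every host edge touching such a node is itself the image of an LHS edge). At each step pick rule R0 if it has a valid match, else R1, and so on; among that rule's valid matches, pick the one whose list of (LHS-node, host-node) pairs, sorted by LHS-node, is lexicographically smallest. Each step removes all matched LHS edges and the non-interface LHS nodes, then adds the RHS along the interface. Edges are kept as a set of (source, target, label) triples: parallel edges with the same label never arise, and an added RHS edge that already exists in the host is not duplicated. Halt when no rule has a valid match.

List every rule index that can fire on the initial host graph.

R0: no valid match — LHS pattern not found
R1: 2 valid matches — {0↦0, 1↦1}, {0↦1, 1↦0}
R2: no valid match — LHS pattern not found
R3: no valid match — LHS pattern not found

Answer: [R1]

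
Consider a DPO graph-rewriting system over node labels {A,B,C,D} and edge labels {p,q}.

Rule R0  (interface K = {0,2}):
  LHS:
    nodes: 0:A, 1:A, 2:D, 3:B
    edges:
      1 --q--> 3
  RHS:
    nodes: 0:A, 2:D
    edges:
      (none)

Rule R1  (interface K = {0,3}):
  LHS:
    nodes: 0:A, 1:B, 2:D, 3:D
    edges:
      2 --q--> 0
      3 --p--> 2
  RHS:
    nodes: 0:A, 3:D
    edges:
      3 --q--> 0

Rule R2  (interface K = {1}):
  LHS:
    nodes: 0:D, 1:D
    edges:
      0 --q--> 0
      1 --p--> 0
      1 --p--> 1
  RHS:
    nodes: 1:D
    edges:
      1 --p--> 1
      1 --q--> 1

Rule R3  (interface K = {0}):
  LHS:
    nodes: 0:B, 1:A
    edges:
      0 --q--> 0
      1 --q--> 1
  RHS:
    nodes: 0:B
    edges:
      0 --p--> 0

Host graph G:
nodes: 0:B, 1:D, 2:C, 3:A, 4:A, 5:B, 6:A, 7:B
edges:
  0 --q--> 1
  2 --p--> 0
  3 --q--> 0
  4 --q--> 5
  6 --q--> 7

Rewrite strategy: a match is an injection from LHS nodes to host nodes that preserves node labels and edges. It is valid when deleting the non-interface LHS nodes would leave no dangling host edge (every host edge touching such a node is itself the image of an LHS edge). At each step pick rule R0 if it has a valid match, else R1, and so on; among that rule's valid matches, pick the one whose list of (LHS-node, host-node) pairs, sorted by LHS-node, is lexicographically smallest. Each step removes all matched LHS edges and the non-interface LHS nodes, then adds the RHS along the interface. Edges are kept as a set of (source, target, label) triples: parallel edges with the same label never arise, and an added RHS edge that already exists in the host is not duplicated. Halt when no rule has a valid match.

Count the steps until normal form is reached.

start.  V:8 E:5  edges: 0-q->1 2-p->0 3-q->0 4-q->5 6-q->7
1. fire R0 via {0↦3, 1↦4, 2↦1, 3↦5}  →  V:6 E:4  edges: 0-q->1 2-p->0 3-q->0 6-q->7
2. fire R0 via {0↦3, 1↦6, 2↦1, 3↦7}  →  V:4 E:3  edges: 0-q->1 2-p->0 3-q->0
normal form: no rule applies after step 2

Answer: 2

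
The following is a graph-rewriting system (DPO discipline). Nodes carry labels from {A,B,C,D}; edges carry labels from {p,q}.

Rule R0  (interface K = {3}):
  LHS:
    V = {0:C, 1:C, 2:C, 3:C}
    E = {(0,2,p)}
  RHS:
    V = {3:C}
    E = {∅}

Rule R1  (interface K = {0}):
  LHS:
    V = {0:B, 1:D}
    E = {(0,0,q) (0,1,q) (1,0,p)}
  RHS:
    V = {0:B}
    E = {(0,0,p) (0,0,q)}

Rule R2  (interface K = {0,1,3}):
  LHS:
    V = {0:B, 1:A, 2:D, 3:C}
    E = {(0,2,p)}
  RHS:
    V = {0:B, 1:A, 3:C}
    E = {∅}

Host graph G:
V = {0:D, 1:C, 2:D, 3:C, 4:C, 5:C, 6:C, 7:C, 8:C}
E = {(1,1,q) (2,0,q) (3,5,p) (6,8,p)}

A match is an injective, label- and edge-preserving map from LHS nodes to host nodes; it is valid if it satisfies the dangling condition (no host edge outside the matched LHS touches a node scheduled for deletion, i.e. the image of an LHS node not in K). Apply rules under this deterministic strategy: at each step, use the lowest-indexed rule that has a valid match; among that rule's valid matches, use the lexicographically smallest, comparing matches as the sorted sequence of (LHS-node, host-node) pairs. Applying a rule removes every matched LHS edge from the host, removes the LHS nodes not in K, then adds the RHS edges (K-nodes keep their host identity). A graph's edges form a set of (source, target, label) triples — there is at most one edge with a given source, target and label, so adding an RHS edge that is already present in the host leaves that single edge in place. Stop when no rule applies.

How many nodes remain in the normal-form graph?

Answer: 3

Rewrite trace:
initial: |V|=9 |E|=4  E = 1-q->1 2-q->0 3-p->5 6-p->8
step 1: apply R0 at {0↦3, 1↦4, 2↦5, 3↦1}  → |V|=6 |E|=3  E = 1-q->1 2-q->0 6-p->8
step 2: apply R0 at {0↦6, 1↦7, 2↦8, 3↦1}  → |V|=3 |E|=2  E = 1-q->1 2-q->0
halt: no rule applies after step 2
NF nodes: {0:D, 1:C, 2:D}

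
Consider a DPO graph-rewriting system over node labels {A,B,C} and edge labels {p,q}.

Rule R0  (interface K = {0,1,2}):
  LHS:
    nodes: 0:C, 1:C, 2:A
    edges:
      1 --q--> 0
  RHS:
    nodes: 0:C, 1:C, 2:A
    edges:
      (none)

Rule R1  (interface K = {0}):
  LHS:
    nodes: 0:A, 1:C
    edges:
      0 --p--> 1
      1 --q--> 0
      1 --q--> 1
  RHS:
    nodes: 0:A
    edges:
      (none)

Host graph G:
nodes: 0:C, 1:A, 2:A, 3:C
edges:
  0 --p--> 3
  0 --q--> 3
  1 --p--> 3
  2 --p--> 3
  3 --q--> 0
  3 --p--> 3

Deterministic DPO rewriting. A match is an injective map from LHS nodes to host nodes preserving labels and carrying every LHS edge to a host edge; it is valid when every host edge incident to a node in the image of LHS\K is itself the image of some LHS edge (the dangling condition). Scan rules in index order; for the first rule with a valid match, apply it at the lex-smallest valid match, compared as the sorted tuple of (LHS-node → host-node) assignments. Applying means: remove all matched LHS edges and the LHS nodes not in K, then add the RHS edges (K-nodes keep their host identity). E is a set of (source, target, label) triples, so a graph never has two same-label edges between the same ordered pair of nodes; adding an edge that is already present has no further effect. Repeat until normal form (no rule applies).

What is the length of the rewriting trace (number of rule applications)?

Answer: 2

Derivation:
start.  V:4 E:6  edges: 0-p->3 0-q->3 1-p->3 2-p->3 3-q->0 3-p->3
1. fire R0 via {0↦0, 1↦3, 2↦1}  →  V:4 E:5  edges: 0-p->3 0-q->3 1-p->3 2-p->3 3-p->3
2. fire R0 via {0↦3, 1↦0, 2↦1}  →  V:4 E:4  edges: 0-p->3 1-p->3 2-p->3 3-p->3
normal form: no rule applies after step 2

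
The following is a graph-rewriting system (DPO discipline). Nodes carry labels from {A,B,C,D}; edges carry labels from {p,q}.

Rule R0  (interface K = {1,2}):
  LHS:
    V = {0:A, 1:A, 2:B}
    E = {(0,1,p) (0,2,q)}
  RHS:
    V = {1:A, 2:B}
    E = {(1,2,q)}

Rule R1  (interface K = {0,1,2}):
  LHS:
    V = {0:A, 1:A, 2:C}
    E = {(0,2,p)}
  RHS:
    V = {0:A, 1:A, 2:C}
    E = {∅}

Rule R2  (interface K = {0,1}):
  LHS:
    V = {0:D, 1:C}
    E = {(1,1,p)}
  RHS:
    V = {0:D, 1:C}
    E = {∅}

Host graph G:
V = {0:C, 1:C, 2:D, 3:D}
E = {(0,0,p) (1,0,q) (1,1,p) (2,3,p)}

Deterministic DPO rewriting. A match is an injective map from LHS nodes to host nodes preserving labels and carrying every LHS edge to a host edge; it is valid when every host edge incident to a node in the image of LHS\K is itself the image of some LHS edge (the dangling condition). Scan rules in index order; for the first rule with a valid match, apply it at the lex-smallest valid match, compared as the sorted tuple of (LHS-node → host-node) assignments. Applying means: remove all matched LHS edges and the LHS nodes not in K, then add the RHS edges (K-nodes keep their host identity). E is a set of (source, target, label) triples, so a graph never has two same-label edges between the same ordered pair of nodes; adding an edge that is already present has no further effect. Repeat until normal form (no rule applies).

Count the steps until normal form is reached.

initial: |V|=4 |E|=4  E = 0-p->0 1-q->0 1-p->1 2-p->3
step 1: apply R2 at {0↦2, 1↦0}  → |V|=4 |E|=3  E = 1-q->0 1-p->1 2-p->3
step 2: apply R2 at {0↦2, 1↦1}  → |V|=4 |E|=2  E = 1-q->0 2-p->3
final graph: no rule applies after step 2

Answer: 2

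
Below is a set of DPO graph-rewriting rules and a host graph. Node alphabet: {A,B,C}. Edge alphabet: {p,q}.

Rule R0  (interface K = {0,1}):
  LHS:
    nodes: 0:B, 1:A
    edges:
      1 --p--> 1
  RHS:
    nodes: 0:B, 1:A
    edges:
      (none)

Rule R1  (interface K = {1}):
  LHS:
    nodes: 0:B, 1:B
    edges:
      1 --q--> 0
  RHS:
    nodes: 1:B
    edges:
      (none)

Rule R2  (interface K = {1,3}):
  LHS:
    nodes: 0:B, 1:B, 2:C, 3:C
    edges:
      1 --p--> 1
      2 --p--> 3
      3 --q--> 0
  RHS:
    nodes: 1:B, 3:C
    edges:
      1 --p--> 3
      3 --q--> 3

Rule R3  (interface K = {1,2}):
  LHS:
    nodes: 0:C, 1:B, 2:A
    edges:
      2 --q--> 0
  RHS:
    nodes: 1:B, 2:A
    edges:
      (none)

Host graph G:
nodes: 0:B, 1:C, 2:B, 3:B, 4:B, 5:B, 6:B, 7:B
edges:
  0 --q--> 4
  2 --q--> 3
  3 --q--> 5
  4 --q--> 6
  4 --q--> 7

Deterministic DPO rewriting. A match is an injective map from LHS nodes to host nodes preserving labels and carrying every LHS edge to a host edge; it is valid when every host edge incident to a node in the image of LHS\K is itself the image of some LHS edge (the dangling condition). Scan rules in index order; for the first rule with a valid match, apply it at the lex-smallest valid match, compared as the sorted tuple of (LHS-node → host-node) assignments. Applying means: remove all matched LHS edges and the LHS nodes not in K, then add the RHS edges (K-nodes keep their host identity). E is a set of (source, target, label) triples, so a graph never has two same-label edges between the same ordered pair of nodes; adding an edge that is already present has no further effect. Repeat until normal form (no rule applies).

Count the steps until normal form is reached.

Answer: 5

Steps:
start.  V:8 E:5  edges: 0-q->4 2-q->3 3-q->5 4-q->6 4-q->7
1. fire R1 via {0↦5, 1↦3}  →  V:7 E:4  edges: 0-q->4 2-q->3 4-q->6 4-q->7
2. fire R1 via {0↦3, 1↦2}  →  V:6 E:3  edges: 0-q->4 4-q->6 4-q->7
3. fire R1 via {0↦6, 1↦4}  →  V:5 E:2  edges: 0-q->4 4-q->7
4. fire R1 via {0↦7, 1↦4}  →  V:4 E:1  edges: 0-q->4
5. fire R1 via {0↦4, 1↦0}  →  V:3 E:0  edges: ∅
final graph: no rule applies after step 5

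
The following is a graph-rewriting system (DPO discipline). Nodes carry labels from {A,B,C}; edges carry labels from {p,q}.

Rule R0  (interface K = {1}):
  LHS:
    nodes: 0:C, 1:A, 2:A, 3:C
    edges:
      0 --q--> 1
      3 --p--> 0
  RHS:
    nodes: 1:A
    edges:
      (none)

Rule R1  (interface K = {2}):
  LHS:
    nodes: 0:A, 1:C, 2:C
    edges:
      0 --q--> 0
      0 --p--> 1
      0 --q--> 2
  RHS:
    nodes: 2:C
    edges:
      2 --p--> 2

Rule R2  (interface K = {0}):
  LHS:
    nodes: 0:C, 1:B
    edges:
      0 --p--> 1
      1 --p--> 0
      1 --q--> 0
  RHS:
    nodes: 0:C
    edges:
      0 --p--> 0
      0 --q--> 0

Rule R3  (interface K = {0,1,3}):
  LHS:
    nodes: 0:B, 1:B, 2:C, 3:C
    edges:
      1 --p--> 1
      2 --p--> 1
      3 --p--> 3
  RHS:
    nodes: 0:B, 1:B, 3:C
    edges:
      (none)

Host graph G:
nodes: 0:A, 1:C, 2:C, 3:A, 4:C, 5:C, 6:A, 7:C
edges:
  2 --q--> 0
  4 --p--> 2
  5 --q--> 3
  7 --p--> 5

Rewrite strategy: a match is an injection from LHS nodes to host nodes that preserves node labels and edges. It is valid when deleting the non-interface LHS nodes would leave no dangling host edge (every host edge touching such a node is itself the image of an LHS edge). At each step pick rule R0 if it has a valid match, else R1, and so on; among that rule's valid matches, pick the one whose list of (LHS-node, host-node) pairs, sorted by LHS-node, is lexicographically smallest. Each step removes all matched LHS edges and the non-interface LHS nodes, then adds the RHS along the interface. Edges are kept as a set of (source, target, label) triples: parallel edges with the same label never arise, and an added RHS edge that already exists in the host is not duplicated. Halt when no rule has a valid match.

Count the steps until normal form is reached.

initial: |V|=8 |E|=4  E = 2-q->0 4-p->2 5-q->3 7-p->5
step 1: apply R0 at {0↦2, 1↦0, 2↦6, 3↦4}  → |V|=5 |E|=2  E = 5-q->3 7-p->5
step 2: apply R0 at {0↦5, 1↦3, 2↦0, 3↦7}  → |V|=2 |E|=0  E = ∅
halt: no rule applies after step 2

Answer: 2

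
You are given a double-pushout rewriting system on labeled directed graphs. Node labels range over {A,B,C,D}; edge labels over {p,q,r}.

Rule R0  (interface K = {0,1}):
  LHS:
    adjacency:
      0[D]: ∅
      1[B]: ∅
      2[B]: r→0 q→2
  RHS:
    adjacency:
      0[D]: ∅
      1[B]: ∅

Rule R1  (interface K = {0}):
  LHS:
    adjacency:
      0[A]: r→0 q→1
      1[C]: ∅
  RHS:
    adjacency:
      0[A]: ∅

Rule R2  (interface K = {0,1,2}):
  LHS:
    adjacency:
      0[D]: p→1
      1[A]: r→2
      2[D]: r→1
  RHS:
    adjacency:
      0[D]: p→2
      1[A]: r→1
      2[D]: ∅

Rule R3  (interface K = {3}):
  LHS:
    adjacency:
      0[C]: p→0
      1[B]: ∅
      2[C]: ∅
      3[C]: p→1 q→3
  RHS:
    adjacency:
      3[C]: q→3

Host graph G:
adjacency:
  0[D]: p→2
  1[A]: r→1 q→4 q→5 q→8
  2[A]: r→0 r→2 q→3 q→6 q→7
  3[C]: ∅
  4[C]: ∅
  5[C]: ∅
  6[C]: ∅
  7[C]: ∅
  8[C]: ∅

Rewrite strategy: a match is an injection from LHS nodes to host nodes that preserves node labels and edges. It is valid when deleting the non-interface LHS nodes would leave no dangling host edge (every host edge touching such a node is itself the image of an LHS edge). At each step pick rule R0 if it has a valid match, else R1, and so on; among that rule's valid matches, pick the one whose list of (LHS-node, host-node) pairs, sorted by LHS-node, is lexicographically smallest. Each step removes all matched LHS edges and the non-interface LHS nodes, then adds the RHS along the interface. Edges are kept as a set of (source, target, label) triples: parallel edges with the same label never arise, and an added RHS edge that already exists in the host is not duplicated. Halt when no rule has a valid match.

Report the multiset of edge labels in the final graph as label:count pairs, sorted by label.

Answer: p:1 q:4 r:1

Rewrite trace:
initial: |V|=9 |E|=10  E = 0-p->2 1-r->1 1-q->4 1-q->5 1-q->8 2-r->0 2-r->2 2-q->3 2-q->6 2-q->7
step 1: apply R1 at {0↦1, 1↦4}  → |V|=8 |E|=8  E = 0-p->2 1-q->5 1-q->8 2-r->0 2-r->2 2-q->3 2-q->6 2-q->7
step 2: apply R1 at {0↦2, 1↦3}  → |V|=7 |E|=6  E = 0-p->2 1-q->5 1-q->8 2-r->0 2-q->6 2-q->7
halt: no rule applies after step 2
NF edges: [(0, 2, 'p'), (1, 5, 'q'), (1, 8, 'q'), (2, 0, 'r'), (2, 6, 'q'), (2, 7, 'q')]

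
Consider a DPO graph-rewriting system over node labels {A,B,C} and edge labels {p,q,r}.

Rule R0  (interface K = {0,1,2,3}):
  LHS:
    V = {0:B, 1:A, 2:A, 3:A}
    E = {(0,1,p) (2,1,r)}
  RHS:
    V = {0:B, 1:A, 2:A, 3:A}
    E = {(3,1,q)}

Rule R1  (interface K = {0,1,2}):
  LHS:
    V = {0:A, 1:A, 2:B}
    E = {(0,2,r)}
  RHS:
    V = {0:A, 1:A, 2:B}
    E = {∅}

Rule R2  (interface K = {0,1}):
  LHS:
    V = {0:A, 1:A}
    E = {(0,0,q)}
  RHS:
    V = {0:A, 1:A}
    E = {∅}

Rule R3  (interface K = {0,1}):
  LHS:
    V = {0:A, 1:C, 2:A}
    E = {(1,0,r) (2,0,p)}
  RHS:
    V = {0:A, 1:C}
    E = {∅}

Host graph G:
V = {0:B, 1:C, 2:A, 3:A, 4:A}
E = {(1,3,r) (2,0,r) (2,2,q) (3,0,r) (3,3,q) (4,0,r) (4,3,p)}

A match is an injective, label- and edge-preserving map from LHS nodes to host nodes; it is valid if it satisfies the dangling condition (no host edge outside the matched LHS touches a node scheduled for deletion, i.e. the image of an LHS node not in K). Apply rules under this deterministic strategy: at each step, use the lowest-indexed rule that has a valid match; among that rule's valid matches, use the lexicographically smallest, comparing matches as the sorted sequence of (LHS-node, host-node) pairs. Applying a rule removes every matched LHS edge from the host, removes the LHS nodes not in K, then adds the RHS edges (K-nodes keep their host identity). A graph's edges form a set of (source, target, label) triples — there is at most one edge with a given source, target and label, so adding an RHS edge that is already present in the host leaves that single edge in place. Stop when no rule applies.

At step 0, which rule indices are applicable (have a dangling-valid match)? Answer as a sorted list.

R0: no valid match — LHS pattern not found
R1: 6 valid matches — {0↦2, 1↦3, 2↦0}, {0↦2, 1↦4, 2↦0}, {0↦3, 1↦2, 2↦0} (+3 more)
R2: 4 valid matches — {0↦2, 1↦3}, {0↦2, 1↦4}, {0↦3, 1↦2} (+1 more)
R3: no valid match — 1 raw match, all fail dangling condition

Answer: [R1,R2]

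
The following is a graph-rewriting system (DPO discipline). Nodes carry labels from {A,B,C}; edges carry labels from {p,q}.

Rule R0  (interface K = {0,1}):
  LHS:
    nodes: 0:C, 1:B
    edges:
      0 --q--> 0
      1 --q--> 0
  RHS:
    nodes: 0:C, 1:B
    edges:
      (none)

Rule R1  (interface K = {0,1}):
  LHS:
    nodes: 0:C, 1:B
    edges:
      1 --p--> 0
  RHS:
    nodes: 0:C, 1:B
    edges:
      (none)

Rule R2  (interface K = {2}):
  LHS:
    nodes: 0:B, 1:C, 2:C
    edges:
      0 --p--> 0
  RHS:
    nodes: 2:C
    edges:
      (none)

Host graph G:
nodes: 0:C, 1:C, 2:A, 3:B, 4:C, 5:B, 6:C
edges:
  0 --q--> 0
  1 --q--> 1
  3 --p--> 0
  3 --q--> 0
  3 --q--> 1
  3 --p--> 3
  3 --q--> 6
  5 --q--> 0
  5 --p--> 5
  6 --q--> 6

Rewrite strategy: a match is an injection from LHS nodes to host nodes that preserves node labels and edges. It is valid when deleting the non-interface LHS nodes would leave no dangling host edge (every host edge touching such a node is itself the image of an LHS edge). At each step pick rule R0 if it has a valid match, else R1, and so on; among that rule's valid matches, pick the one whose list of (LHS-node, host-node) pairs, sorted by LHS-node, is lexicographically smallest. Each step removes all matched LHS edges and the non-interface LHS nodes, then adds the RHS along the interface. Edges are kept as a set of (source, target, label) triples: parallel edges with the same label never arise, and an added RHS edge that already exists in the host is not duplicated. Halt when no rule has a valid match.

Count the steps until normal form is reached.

initial: |V|=7 |E|=10  E = 0-q->0 1-q->1 3-p->0 3-q->0 3-q->1 3-p->3 3-q->6 5-q->0 5-p->5 6-q->6
step 1: apply R0 at {0↦0, 1↦3}  → |V|=7 |E|=8  E = 1-q->1 3-p->0 3-q->1 3-p->3 3-q->6 5-q->0 5-p->5 6-q->6
step 2: apply R0 at {0↦1, 1↦3}  → |V|=7 |E|=6  E = 3-p->0 3-p->3 3-q->6 5-q->0 5-p->5 6-q->6
step 3: apply R0 at {0↦6, 1↦3}  → |V|=7 |E|=4  E = 3-p->0 3-p->3 5-q->0 5-p->5
step 4: apply R1 at {0↦0, 1↦3}  → |V|=7 |E|=3  E = 3-p->3 5-q->0 5-p->5
step 5: apply R2 at {0↦3, 1↦1, 2↦0}  → |V|=5 |E|=2  E = 5-q->0 5-p->5
final graph: no rule applies after step 5

Answer: 5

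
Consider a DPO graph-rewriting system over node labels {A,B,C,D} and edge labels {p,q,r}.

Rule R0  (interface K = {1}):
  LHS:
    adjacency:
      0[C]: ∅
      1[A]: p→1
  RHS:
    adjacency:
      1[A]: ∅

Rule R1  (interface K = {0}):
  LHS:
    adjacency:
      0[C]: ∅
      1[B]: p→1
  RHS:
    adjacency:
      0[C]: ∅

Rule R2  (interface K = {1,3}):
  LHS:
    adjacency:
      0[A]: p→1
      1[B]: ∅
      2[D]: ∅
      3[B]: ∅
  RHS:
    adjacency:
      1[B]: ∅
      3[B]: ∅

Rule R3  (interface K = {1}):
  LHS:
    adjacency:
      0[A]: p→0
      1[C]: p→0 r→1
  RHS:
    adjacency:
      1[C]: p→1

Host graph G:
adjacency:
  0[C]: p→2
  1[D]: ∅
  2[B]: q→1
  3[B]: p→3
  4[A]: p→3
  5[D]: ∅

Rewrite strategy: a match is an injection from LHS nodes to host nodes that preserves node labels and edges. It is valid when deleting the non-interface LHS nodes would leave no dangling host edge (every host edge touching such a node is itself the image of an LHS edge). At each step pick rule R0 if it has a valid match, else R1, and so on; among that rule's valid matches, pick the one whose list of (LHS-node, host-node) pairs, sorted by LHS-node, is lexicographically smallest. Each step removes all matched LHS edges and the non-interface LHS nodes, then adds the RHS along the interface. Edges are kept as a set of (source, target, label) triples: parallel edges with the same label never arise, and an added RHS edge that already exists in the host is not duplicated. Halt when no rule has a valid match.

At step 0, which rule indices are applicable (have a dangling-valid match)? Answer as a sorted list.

Answer: [R2]

Derivation:
R0: no valid match — LHS pattern not found
R1: no valid match — 1 raw match, all fail dangling condition
R2: 1 valid match — {0↦4, 1↦3, 2↦5, 3↦2}
R3: no valid match — LHS pattern not found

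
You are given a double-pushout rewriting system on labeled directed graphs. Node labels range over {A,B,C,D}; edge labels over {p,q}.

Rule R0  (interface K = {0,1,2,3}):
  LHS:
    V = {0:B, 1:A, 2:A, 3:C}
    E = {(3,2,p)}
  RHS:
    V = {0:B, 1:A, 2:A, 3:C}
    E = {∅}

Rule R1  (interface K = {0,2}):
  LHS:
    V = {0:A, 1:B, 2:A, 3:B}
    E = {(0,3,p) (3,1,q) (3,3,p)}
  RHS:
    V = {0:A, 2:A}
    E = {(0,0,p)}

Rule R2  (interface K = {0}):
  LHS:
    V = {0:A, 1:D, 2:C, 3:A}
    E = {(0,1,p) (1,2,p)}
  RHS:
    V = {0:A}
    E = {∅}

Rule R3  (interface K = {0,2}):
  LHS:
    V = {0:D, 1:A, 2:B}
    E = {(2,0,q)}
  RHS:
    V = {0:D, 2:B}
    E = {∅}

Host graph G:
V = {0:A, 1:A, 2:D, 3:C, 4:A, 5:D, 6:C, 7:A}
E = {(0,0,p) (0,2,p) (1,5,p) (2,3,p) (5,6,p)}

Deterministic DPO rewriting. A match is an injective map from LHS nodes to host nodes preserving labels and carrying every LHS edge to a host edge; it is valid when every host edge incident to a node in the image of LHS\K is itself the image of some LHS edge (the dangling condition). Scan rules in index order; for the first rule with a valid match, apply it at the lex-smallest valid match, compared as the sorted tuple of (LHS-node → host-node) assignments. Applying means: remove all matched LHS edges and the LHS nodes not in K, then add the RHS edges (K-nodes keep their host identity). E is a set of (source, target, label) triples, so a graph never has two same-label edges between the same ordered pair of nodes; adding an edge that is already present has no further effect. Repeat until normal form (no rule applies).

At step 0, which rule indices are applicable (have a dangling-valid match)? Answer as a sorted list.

R0: no valid match — LHS pattern not found
R1: no valid match — LHS pattern not found
R2: 4 valid matches — {0↦0, 1↦2, 2↦3, 3↦4}, {0↦0, 1↦2, 2↦3, 3↦7}, {0↦1, 1↦5, 2↦6, 3↦4} (+1 more)
R3: no valid match — LHS pattern not found

Answer: [R2]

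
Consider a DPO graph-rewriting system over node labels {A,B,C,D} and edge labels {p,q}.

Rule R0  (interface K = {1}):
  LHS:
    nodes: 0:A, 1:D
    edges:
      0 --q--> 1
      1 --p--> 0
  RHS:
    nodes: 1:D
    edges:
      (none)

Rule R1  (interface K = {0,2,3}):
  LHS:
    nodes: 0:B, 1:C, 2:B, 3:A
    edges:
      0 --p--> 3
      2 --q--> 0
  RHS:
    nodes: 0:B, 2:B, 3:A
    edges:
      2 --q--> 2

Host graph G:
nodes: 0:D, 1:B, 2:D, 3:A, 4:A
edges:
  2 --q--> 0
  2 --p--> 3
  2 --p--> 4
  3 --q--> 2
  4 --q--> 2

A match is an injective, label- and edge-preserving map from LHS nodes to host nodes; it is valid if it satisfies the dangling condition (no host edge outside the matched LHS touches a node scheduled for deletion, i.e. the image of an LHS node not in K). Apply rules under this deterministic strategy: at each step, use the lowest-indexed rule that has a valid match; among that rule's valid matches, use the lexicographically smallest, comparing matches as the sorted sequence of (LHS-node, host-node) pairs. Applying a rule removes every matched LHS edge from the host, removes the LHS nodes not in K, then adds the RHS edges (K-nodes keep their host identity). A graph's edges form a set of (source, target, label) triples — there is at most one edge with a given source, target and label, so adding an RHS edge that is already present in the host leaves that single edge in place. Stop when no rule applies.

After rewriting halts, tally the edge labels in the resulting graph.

[0] host  ⇒  5 nodes, 5 edges  {2-q->0 2-p->3 2-p->4 3-q->2 4-q->2}
[1] R0 @ {0↦3, 1↦2}  ⇒  4 nodes, 3 edges  {2-q->0 2-p->4 4-q->2}
[2] R0 @ {0↦4, 1↦2}  ⇒  3 nodes, 1 edges  {2-q->0}
final graph: no rule applies after step 2
NF edges: [(2, 0, 'q')]

Answer: q:1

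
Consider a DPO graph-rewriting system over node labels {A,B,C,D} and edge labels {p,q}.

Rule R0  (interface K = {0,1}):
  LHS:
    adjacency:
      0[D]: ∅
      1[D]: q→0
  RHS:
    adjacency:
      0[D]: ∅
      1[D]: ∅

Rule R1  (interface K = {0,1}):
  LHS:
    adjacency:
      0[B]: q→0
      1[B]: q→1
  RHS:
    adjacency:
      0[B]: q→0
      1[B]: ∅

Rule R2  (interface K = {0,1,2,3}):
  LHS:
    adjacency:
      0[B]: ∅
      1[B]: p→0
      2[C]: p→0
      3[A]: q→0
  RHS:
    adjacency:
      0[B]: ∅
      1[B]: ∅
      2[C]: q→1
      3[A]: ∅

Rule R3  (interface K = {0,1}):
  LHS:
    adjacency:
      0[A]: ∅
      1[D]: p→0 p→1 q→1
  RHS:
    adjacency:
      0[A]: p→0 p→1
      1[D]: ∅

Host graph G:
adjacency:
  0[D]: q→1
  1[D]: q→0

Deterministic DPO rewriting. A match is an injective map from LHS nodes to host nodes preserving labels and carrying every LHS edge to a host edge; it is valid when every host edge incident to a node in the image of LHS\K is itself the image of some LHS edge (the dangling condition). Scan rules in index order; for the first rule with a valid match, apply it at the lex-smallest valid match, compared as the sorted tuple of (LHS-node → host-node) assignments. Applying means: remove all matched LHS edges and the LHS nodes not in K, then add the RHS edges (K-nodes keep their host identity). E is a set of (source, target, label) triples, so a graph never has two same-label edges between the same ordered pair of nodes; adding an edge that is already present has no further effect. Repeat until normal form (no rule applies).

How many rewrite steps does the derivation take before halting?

Answer: 2

Steps:
[0] host  ⇒  2 nodes, 2 edges  {0-q->1 1-q->0}
[1] R0 @ {0↦0, 1↦1}  ⇒  2 nodes, 1 edges  {0-q->1}
[2] R0 @ {0↦1, 1↦0}  ⇒  2 nodes, 0 edges  {∅}
final graph: no rule applies after step 2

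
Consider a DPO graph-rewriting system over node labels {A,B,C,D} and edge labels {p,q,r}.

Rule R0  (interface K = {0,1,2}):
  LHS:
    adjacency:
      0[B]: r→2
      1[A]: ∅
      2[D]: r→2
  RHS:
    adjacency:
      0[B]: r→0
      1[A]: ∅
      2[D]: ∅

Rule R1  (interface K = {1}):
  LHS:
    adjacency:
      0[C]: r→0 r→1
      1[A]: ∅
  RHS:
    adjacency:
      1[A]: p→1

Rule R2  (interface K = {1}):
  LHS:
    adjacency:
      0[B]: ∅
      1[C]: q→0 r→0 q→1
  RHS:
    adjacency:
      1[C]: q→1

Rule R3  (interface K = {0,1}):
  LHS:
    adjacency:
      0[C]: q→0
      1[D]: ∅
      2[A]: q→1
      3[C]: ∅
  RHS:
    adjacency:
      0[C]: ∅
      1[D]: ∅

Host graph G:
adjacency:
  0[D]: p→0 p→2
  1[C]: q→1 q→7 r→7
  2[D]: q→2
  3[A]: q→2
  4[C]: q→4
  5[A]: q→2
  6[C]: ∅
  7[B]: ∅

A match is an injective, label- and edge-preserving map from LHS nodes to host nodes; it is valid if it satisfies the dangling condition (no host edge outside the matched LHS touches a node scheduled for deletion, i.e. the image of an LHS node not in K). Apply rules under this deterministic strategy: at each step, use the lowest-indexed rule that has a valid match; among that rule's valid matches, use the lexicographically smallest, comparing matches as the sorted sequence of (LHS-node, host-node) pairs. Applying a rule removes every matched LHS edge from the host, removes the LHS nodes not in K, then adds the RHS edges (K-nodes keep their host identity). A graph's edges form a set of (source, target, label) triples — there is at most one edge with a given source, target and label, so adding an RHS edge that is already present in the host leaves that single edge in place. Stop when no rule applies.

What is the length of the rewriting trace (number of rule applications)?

Answer: 3

Rewrite trace:
[0] host  ⇒  8 nodes, 9 edges  {0-p->0 0-p->2 1-q->1 1-q->7 1-r->7 2-q->2 3-q->2 4-q->4 5-q->2}
[1] R2 @ {0↦7, 1↦1}  ⇒  7 nodes, 7 edges  {0-p->0 0-p->2 1-q->1 2-q->2 3-q->2 4-q->4 5-q->2}
[2] R3 @ {0↦1, 1↦2, 2↦3, 3↦6}  ⇒  5 nodes, 5 edges  {0-p->0 0-p->2 2-q->2 4-q->4 5-q->2}
[3] R3 @ {0↦4, 1↦2, 2↦5, 3↦1}  ⇒  3 nodes, 3 edges  {0-p->0 0-p->2 2-q->2}
final graph: no rule applies after step 3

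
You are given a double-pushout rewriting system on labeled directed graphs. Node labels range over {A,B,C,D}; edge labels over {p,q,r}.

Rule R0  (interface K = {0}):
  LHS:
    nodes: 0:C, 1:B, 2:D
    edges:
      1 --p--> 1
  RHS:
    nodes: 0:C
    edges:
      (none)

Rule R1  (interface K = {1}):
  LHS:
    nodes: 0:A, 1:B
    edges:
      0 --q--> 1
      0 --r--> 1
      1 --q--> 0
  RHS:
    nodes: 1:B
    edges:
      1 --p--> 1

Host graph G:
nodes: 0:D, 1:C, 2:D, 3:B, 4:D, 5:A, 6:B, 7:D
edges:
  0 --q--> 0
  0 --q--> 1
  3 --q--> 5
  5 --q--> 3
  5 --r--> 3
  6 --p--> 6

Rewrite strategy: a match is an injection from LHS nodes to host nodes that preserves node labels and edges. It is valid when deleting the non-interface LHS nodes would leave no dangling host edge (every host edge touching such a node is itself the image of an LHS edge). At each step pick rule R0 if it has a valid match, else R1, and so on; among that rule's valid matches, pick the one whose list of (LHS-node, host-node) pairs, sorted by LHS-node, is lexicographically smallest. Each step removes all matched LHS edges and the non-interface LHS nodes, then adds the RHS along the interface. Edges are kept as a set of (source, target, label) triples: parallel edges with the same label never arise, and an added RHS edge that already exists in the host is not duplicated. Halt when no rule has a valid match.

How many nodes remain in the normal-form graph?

initial: |V|=8 |E|=6  E = 0-q->0 0-q->1 3-q->5 5-q->3 5-r->3 6-p->6
step 1: apply R0 at {0↦1, 1↦6, 2↦2}  → |V|=6 |E|=5  E = 0-q->0 0-q->1 3-q->5 5-q->3 5-r->3
step 2: apply R1 at {0↦5, 1↦3}  → |V|=5 |E|=3  E = 0-q->0 0-q->1 3-p->3
step 3: apply R0 at {0↦1, 1↦3, 2↦4}  → |V|=3 |E|=2  E = 0-q->0 0-q->1
final graph: no rule applies after step 3
NF nodes: {0:D, 1:C, 7:D}

Answer: 3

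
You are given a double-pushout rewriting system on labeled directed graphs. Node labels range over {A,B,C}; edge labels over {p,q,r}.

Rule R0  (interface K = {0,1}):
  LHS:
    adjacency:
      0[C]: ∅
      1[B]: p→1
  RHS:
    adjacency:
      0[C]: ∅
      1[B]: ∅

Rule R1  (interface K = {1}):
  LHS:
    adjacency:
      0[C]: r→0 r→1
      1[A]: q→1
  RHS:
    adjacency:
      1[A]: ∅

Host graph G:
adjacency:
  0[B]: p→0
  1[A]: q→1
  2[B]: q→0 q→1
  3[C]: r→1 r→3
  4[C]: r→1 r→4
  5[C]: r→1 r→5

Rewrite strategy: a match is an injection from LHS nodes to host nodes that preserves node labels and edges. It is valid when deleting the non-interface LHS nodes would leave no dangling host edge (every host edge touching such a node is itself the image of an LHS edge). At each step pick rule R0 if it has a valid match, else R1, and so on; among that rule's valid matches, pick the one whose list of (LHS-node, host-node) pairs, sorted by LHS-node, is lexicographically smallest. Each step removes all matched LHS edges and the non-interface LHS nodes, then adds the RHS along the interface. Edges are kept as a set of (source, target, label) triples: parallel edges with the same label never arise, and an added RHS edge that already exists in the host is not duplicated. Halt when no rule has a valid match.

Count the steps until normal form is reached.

Answer: 2

Steps:
start.  V:6 E:10  edges: 0-p->0 1-q->1 2-q->0 2-q->1 3-r->1 3-r->3 4-r->1 4-r->4 5-r->1 5-r->5
1. fire R0 via {0↦3, 1↦0}  →  V:6 E:9  edges: 1-q->1 2-q->0 2-q->1 3-r->1 3-r->3 4-r->1 4-r->4 5-r->1 5-r->5
2. fire R1 via {0↦3, 1↦1}  →  V:5 E:6  edges: 2-q->0 2-q->1 4-r->1 4-r->4 5-r->1 5-r->5
final graph: no rule applies after step 2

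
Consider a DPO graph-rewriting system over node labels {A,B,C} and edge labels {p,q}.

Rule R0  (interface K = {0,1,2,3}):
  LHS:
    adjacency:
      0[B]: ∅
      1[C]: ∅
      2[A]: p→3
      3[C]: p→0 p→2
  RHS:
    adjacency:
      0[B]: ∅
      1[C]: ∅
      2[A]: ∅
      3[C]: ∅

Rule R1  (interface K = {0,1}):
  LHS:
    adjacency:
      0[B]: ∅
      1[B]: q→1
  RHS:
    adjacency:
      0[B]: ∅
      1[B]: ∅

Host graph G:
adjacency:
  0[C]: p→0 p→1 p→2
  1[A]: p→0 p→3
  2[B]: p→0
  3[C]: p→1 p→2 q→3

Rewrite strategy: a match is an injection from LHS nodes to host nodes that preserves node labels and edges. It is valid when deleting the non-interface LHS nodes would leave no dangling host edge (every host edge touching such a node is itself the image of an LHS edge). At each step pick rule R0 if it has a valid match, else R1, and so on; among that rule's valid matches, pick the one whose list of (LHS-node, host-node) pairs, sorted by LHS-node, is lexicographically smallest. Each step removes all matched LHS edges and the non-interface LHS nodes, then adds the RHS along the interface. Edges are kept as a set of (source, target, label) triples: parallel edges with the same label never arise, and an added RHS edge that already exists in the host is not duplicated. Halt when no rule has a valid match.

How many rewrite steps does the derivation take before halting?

initial: |V|=4 |E|=9  E = 0-p->0 0-p->1 0-p->2 1-p->0 1-p->3 2-p->0 3-p->1 3-p->2 3-q->3
step 1: apply R0 at {0↦2, 1↦0, 2↦1, 3↦3}  → |V|=4 |E|=6  E = 0-p->0 0-p->1 0-p->2 1-p->0 2-p->0 3-q->3
step 2: apply R0 at {0↦2, 1↦3, 2↦1, 3↦0}  → |V|=4 |E|=3  E = 0-p->0 2-p->0 3-q->3
normal form: no rule applies after step 2

Answer: 2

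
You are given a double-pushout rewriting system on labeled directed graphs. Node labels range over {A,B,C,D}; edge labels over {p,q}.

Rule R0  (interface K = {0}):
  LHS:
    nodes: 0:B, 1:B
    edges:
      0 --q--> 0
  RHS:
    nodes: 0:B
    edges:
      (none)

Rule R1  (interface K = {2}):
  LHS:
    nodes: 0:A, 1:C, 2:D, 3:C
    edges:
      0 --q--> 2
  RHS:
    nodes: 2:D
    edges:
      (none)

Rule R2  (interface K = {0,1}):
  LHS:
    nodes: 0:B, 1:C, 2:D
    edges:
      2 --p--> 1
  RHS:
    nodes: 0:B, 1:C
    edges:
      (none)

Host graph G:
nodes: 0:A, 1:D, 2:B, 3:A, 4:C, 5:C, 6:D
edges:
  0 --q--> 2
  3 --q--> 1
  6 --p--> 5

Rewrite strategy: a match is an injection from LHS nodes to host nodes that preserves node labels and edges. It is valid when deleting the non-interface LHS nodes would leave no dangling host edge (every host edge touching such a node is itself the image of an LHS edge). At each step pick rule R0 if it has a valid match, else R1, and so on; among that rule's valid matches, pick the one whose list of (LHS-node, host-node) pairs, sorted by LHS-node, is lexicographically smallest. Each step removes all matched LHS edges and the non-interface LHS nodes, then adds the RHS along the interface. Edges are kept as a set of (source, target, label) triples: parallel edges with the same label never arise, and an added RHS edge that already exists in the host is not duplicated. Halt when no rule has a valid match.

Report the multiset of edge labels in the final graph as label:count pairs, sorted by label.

initial: |V|=7 |E|=3  E = 0-q->2 3-q->1 6-p->5
step 1: apply R2 at {0↦2, 1↦5, 2↦6}  → |V|=6 |E|=2  E = 0-q->2 3-q->1
step 2: apply R1 at {0↦3, 1↦4, 2↦1, 3↦5}  → |V|=3 |E|=1  E = 0-q->2
halt: no rule applies after step 2
NF edges: [(0, 2, 'q')]

Answer: q:1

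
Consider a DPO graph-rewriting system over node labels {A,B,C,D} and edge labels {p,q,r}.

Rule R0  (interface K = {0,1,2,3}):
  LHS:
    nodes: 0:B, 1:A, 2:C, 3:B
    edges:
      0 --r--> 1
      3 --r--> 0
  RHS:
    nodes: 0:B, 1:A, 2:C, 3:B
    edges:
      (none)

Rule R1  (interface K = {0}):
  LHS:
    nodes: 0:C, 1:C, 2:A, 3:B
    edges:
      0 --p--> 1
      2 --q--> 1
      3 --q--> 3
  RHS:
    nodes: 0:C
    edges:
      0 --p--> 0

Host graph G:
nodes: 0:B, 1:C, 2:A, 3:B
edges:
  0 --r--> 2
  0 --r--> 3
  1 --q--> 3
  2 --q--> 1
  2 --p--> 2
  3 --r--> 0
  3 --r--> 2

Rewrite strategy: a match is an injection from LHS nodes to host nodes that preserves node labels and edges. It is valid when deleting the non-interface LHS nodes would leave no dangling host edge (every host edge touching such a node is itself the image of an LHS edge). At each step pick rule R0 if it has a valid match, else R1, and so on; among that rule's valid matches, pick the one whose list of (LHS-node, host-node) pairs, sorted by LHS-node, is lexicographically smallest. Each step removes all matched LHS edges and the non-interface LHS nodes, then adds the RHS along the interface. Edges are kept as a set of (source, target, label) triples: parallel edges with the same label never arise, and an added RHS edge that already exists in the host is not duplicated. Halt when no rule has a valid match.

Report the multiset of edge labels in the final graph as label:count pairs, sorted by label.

[0] host  ⇒  4 nodes, 7 edges  {0-r->2 0-r->3 1-q->3 2-q->1 2-p->2 3-r->0 3-r->2}
[1] R0 @ {0↦0, 1↦2, 2↦1, 3↦3}  ⇒  4 nodes, 5 edges  {0-r->3 1-q->3 2-q->1 2-p->2 3-r->2}
[2] R0 @ {0↦3, 1↦2, 2↦1, 3↦0}  ⇒  4 nodes, 3 edges  {1-q->3 2-q->1 2-p->2}
normal form: no rule applies after step 2
NF edges: [(1, 3, 'q'), (2, 1, 'q'), (2, 2, 'p')]

Answer: p:1 q:2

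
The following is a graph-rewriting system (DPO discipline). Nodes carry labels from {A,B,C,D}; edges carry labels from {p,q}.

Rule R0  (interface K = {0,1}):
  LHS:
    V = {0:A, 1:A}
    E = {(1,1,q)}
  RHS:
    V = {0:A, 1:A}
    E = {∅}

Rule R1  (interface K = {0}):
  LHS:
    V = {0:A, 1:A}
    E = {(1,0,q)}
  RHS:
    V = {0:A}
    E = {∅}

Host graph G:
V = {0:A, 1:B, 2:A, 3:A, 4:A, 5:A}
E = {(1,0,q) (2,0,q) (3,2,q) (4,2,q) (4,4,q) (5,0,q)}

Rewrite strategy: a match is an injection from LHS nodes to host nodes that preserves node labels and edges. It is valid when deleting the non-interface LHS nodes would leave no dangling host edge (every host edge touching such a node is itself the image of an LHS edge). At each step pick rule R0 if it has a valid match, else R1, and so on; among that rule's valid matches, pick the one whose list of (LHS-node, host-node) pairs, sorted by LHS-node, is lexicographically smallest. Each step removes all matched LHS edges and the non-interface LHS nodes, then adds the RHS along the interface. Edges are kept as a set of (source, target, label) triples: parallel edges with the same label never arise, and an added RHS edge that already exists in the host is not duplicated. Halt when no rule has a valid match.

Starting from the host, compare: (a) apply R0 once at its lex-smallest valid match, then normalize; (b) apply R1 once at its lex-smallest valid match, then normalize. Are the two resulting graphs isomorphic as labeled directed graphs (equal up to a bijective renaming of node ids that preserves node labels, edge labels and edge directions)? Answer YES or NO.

Answer: YES

Rewrite trace:
branch R0-first: apply at {0↦0, 1↦4} → |E|=5, then 4 more step(s) → NF |V|=2 |E|=1 V={0:A, 1:B} E=1-q->0
branch R1-first: apply at {0↦0, 1↦5} → |E|=5, then 4 more step(s) → NF |V|=2 |E|=1 V={0:A, 1:B} E=1-q->0
graphs isomorphic (equal up to label-preserving node renaming)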